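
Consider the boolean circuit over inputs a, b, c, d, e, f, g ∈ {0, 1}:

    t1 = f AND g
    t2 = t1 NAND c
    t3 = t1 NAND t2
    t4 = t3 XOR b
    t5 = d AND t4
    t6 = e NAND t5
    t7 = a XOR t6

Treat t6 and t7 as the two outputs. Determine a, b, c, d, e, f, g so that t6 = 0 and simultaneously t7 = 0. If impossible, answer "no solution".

Check with a=0, b=0, c=0, d=1, e=1, f=0, g=0:
t1 = f AND g = 0 AND 0 = 0
t2 = t1 NAND c = 0 NAND 0 = 1
t3 = t1 NAND t2 = 0 NAND 1 = 1
t4 = t3 XOR b = 1 XOR 0 = 1
t5 = d AND t4 = 1 AND 1 = 1
t6 = e NAND t5 = 1 NAND 1 = 0
t7 = a XOR t6 = 0 XOR 0 = 0
So t6 = 0 and t7 = 0.

a=0, b=0, c=0, d=1, e=1, f=0, g=0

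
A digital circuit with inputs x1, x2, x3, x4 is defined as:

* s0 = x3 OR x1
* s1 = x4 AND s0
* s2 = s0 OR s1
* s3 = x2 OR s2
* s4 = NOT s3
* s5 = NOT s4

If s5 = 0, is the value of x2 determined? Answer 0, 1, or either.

0

s5 = NOT s4 must be 0, so s4 = 1.
Every assignment with s5 = 0 has x2 = 0; there are 2 such assignment(s).
  x1=0, x2=0, x3=0, x4=0
  x1=0, x2=0, x3=0, x4=1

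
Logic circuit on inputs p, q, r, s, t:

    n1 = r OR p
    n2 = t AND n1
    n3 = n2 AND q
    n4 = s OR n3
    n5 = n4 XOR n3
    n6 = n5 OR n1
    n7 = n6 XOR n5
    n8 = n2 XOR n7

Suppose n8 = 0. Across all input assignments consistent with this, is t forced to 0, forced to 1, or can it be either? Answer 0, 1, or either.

either

Both values of t occur among assignments with n8 = 0:
  t=0: p=0, q=0, r=0, s=0, t=0
  t=1: p=0, q=0, r=0, s=0, t=1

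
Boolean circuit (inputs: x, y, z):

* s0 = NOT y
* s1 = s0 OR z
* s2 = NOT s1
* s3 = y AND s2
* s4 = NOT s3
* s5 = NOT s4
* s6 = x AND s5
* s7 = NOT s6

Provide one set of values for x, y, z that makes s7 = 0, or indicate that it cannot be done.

x=1, y=1, z=0

s7 = NOT s6 must be 0, so s6 = 1.
s6 = x AND s5 must be 1, so both x = 1 and s5 = 1.
Check with x=1, y=1, z=0:
s0 = NOT y = NOT 1 = 0
s1 = s0 OR z = 0 OR 0 = 0
s2 = NOT s1 = NOT 0 = 1
s3 = y AND s2 = 1 AND 1 = 1
s4 = NOT s3 = NOT 1 = 0
s5 = NOT s4 = NOT 0 = 1
s6 = x AND s5 = 1 AND 1 = 1
s7 = NOT s6 = NOT 1 = 0
So s7 = 0 as required.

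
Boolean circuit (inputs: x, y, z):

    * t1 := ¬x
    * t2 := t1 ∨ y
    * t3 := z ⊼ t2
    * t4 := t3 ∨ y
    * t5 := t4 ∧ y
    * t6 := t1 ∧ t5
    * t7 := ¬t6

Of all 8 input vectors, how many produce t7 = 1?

t7 = ¬t6 must be 1, so t6 = 0.
t6 = t1 ∧ t5 must be 0, so at least one of t1, t5 is 0.
Enumerating the 8 input combinations, 6 give t7 = 1 and 2 give t7 = 0.

6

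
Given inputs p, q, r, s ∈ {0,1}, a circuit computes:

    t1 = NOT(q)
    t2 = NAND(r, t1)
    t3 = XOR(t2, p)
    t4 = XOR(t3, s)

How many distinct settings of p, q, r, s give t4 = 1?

8

t4 = XOR(t3, s) must be 1, so t3 and s differ.
Enumerating the 16 input combinations, 8 give t4 = 1 and 8 give t4 = 0.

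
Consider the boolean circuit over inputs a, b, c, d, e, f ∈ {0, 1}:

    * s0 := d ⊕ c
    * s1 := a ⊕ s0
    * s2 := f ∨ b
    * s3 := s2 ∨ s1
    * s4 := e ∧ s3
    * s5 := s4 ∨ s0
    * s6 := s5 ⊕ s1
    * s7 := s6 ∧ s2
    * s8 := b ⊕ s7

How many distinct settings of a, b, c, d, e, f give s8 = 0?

s8 = b ⊕ s7 must be 0, so b and s7 are equal.
Enumerating the 64 input combinations, 40 give s8 = 0 and 24 give s8 = 1.

40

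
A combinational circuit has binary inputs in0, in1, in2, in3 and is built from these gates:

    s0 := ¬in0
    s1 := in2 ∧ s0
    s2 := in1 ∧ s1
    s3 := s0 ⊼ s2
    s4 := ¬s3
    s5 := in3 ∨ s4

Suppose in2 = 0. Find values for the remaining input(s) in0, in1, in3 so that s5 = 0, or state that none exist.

Check with in2 = 0 and in0=1, in1=0, in3=0:
s0 = ¬in0 = ¬1 = 0
s1 = in2 ∧ s0 = 0 ∧ 0 = 0
s2 = in1 ∧ s1 = 0 ∧ 0 = 0
s3 = s0 ⊼ s2 = 0 ⊼ 0 = 1
s4 = ¬s3 = ¬1 = 0
s5 = in3 ∨ s4 = 0 ∨ 0 = 0
So s5 = 0.

in0=1 in1=0 in3=0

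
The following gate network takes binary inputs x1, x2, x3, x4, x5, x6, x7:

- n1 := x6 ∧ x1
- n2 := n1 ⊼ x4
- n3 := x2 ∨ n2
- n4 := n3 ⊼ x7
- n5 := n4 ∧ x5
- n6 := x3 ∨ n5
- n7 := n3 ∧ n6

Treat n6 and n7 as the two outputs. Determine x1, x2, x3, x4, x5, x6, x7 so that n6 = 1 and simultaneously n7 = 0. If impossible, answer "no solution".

x1=1, x2=0, x3=1, x4=1, x5=1, x6=1, x7=1

Check with x1=1, x2=0, x3=1, x4=1, x5=1, x6=1, x7=1:
n1 = x6 ∧ x1 = 1 ∧ 1 = 1
n2 = n1 ⊼ x4 = 1 ⊼ 1 = 0
n3 = x2 ∨ n2 = 0 ∨ 0 = 0
n4 = n3 ⊼ x7 = 0 ⊼ 1 = 1
n5 = n4 ∧ x5 = 1 ∧ 1 = 1
n6 = x3 ∨ n5 = 1 ∨ 1 = 1
n7 = n3 ∧ n6 = 0 ∧ 1 = 0
So n6 = 1 and n7 = 0.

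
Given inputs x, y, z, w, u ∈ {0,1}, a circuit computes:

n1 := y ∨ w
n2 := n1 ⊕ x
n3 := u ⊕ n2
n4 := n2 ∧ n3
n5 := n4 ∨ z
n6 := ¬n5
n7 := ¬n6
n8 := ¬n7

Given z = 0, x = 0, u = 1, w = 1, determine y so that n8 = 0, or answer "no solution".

no solution exists

With z = 0, x = 0, u = 1, w = 1 fixed, none of the 2 settings of y give n8 = 0.
For example, with y=0:
n1 = y ∨ w = 0 ∨ 1 = 1
n2 = n1 ⊕ x = 1 ⊕ 0 = 1
n3 = u ⊕ n2 = 1 ⊕ 1 = 0
n4 = n2 ∧ n3 = 1 ∧ 0 = 0
n5 = n4 ∨ z = 0 ∨ 0 = 0
n6 = ¬n5 = ¬0 = 1
n7 = ¬n6 = ¬1 = 0
n8 = ¬n7 = ¬0 = 1
giving n8 = 1 ≠ 0.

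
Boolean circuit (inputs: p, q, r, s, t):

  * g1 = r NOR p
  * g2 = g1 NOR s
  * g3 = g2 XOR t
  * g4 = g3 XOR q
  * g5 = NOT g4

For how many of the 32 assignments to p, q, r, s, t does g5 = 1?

g5 = NOT g4 must be 1, so g4 = 0.
Enumerating the 32 input combinations, 16 give g5 = 1 and 16 give g5 = 0.

16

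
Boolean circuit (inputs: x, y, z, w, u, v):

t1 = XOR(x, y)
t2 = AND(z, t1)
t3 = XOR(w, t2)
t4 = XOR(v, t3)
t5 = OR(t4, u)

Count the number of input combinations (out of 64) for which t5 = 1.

48

t5 = OR(t4, u) must be 1, so at least one of t4, u is 1.
Enumerating the 64 input combinations, 48 give t5 = 1 and 16 give t5 = 0.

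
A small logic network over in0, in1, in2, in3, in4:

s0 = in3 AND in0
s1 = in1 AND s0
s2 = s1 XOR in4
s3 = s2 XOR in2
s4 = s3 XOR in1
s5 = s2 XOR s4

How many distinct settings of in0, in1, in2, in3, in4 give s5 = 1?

s5 = s2 XOR s4 must be 1, so s2 and s4 differ.
Enumerating the 32 input combinations, 16 give s5 = 1 and 16 give s5 = 0.

16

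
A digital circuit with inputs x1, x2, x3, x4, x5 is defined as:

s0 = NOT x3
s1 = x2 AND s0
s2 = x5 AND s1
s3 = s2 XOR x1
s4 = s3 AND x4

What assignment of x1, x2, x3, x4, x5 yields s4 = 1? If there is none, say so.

x1=1 x2=0 x3=1 x4=1 x5=0

Check with x1=1 x2=0 x3=1 x4=1 x5=0:
s0 = NOT x3 = NOT 1 = 0
s1 = x2 AND s0 = 0 AND 0 = 0
s2 = x5 AND s1 = 0 AND 0 = 0
s3 = s2 XOR x1 = 0 XOR 1 = 1
s4 = s3 AND x4 = 1 AND 1 = 1
So s4 = 1 as required.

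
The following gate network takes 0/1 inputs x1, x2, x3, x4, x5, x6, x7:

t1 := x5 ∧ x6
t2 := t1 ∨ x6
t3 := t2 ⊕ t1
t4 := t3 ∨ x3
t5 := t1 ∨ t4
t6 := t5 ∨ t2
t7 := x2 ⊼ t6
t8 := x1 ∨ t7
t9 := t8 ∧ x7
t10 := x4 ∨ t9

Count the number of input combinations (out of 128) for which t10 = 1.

t10 = x4 ∨ t9 must be 1, so at least one of x4, t9 is 1.
Enumerating the 128 input combinations, 90 give t10 = 1 and 38 give t10 = 0.

90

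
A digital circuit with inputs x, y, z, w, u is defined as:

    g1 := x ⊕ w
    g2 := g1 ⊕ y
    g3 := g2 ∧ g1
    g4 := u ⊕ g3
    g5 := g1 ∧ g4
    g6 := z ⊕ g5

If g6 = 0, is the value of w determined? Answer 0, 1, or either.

Both values of w occur among assignments with g6 = 0:
  w=0: x=0, y=0, z=0, w=0, u=0
  w=1: x=0, y=0, z=0, w=1, u=1

either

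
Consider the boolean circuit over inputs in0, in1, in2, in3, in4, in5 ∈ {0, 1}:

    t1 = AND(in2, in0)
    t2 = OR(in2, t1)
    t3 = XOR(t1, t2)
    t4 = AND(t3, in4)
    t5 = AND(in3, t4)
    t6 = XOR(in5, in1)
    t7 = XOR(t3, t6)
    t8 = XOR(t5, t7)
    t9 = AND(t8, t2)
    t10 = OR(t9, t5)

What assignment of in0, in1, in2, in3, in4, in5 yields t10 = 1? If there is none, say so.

Check with in0=0 in1=1 in2=1 in3=1 in4=0 in5=1:
t1 = AND(in2, in0) = AND(1, 0) = 0
t2 = OR(in2, t1) = OR(1, 0) = 1
t3 = XOR(t1, t2) = XOR(0, 1) = 1
t4 = AND(t3, in4) = AND(1, 0) = 0
t5 = AND(in3, t4) = AND(1, 0) = 0
t6 = XOR(in5, in1) = XOR(1, 1) = 0
t7 = XOR(t3, t6) = XOR(1, 0) = 1
t8 = XOR(t5, t7) = XOR(0, 1) = 1
t9 = AND(t8, t2) = AND(1, 1) = 1
t10 = OR(t9, t5) = OR(1, 0) = 1
So t10 = 1 as required.

in0=0 in1=1 in2=1 in3=1 in4=0 in5=1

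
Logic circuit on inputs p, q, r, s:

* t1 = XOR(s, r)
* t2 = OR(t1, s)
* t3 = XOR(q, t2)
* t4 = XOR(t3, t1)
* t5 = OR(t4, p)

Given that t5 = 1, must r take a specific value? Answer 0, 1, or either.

either

Both values of r occur among assignments with t5 = 1:
  r=0: p=0, q=1, r=0, s=0
  r=1: p=0, q=0, r=1, s=1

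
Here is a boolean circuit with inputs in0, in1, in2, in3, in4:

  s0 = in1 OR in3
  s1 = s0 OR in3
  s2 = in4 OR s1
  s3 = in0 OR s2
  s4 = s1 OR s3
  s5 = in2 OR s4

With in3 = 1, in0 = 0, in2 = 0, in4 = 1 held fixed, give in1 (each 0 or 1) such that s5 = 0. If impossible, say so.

no solution exists

With in3 = 1, in0 = 0, in2 = 0, in4 = 1 fixed, none of the 2 settings of in1 give s5 = 0.
For example, with in1=1:
s0 = in1 OR in3 = 1 OR 1 = 1
s1 = s0 OR in3 = 1 OR 1 = 1
s2 = in4 OR s1 = 1 OR 1 = 1
s3 = in0 OR s2 = 0 OR 1 = 1
s4 = s1 OR s3 = 1 OR 1 = 1
s5 = in2 OR s4 = 0 OR 1 = 1
giving s5 = 1 ≠ 0.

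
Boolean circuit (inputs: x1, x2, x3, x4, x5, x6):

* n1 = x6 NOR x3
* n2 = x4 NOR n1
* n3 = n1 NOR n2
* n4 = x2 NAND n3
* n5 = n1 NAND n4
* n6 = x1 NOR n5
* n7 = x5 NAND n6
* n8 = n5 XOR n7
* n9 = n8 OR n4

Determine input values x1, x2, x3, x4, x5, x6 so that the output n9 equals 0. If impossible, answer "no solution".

x1=1, x2=1, x3=1, x4=1, x5=0, x6=1

n9 = n8 OR n4 must be 0, so both n8 = 0 and n4 = 0.
n8 = n5 XOR n7 must be 0, so n5 and n7 are equal.
n4 = x2 NAND n3 must be 0, so both x2 = 1 and n3 = 1.
Check with x1=1, x2=1, x3=1, x4=1, x5=0, x6=1:
n1 = x6 NOR x3 = 1 NOR 1 = 0
n2 = x4 NOR n1 = 1 NOR 0 = 0
n3 = n1 NOR n2 = 0 NOR 0 = 1
n4 = x2 NAND n3 = 1 NAND 1 = 0
n5 = n1 NAND n4 = 0 NAND 0 = 1
n6 = x1 NOR n5 = 1 NOR 1 = 0
n7 = x5 NAND n6 = 0 NAND 0 = 1
n8 = n5 XOR n7 = 1 XOR 1 = 0
n9 = n8 OR n4 = 0 OR 0 = 0
So n9 = 0 as required.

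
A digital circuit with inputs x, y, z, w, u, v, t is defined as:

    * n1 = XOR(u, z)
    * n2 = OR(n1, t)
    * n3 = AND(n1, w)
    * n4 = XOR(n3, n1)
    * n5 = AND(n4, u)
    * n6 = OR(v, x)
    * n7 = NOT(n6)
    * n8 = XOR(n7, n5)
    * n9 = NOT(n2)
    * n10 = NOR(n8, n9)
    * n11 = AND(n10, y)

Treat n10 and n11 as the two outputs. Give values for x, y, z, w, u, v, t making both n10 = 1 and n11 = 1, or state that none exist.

Check with x=1 y=1 z=0 w=1 u=1 v=1 t=0:
n1 = XOR(u, z) = XOR(1, 0) = 1
n2 = OR(n1, t) = OR(1, 0) = 1
n3 = AND(n1, w) = AND(1, 1) = 1
n4 = XOR(n3, n1) = XOR(1, 1) = 0
n5 = AND(n4, u) = AND(0, 1) = 0
n6 = OR(v, x) = OR(1, 1) = 1
n7 = NOT(n6) = NOT 1 = 0
n8 = XOR(n7, n5) = XOR(0, 0) = 0
n9 = NOT(n2) = NOT 1 = 0
n10 = NOR(n8, n9) = NOR(0, 0) = 1
n11 = AND(n10, y) = AND(1, 1) = 1
So n10 = 1 and n11 = 1.

x=1 y=1 z=0 w=1 u=1 v=1 t=0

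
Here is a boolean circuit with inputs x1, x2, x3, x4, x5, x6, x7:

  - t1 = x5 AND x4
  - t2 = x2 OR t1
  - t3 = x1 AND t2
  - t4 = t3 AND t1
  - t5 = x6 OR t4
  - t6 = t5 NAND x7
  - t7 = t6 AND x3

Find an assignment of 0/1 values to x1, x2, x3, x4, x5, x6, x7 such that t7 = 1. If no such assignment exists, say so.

x1=0, x2=1, x3=1, x4=0, x5=0, x6=0, x7=0

t7 = t6 AND x3 must be 1, so both t6 = 1 and x3 = 1.
t6 = t5 NAND x7 must be 1, so at least one of t5, x7 is 0.
Check with x1=0, x2=1, x3=1, x4=0, x5=0, x6=0, x7=0:
t1 = x5 AND x4 = 0 AND 0 = 0
t2 = x2 OR t1 = 1 OR 0 = 1
t3 = x1 AND t2 = 0 AND 1 = 0
t4 = t3 AND t1 = 0 AND 0 = 0
t5 = x6 OR t4 = 0 OR 0 = 0
t6 = t5 NAND x7 = 0 NAND 0 = 1
t7 = t6 AND x3 = 1 AND 1 = 1
So t7 = 1 as required.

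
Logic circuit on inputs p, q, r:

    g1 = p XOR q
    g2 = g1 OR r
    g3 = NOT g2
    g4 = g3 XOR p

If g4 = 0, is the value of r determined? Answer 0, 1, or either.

either

Both values of r occur among assignments with g4 = 0:
  r=0: p=0, q=1, r=0
  r=1: p=0, q=0, r=1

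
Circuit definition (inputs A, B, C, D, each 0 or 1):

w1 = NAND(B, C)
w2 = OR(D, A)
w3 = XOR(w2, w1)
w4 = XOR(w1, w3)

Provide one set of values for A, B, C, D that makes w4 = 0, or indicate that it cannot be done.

A=0, B=1, C=0, D=0

w4 = XOR(w1, w3) must be 0, so w1 and w3 are equal.
Check with A=0, B=1, C=0, D=0:
w1 = NAND(B, C) = NAND(1, 0) = 1
w2 = OR(D, A) = OR(0, 0) = 0
w3 = XOR(w2, w1) = XOR(0, 1) = 1
w4 = XOR(w1, w3) = XOR(1, 1) = 0
So w4 = 0 as required.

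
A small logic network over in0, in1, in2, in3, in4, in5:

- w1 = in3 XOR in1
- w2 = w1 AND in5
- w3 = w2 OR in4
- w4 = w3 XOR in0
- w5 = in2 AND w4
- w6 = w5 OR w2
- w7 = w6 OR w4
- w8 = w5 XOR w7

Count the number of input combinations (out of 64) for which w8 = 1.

w8 = w5 XOR w7 must be 1, so w5 and w7 differ.
Enumerating the 64 input combinations, 24 give w8 = 1 and 40 give w8 = 0.

24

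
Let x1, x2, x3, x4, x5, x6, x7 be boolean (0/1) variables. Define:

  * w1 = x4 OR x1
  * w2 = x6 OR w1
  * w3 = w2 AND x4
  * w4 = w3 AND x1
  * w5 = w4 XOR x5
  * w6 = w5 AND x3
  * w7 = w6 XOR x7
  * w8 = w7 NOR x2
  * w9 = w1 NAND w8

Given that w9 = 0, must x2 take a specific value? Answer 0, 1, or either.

w9 = w1 NAND w8 must be 0, so both w1 = 1 and w8 = 1.
Every assignment with w9 = 0 has x2 = 0; there are 24 such assignment(s).

0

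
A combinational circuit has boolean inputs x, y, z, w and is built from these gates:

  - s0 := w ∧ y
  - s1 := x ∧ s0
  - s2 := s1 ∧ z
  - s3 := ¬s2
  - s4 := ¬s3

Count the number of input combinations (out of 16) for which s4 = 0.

15

s4 = ¬s3 must be 0, so s3 = 1.
s3 = ¬s2 must be 1, so s2 = 0.
s2 = s1 ∧ z must be 0, so at least one of s1, z is 0.
Enumerating the 16 input combinations, 15 give s4 = 0 and 1 give s4 = 1.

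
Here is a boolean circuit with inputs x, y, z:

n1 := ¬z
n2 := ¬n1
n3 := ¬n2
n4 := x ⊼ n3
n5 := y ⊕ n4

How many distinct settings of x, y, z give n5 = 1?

n5 = y ⊕ n4 must be 1, so y and n4 differ.
Enumerating the 8 input combinations, 4 give n5 = 1 and 4 give n5 = 0.

4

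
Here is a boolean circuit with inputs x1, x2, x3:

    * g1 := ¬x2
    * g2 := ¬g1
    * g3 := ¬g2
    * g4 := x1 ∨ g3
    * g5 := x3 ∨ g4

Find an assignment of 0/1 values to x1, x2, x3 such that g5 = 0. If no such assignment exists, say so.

x1=0, x2=1, x3=0

Check with x1=0, x2=1, x3=0:
g1 = ¬x2 = ¬1 = 0
g2 = ¬g1 = ¬0 = 1
g3 = ¬g2 = ¬1 = 0
g4 = x1 ∨ g3 = 0 ∨ 0 = 0
g5 = x3 ∨ g4 = 0 ∨ 0 = 0
So g5 = 0 as required.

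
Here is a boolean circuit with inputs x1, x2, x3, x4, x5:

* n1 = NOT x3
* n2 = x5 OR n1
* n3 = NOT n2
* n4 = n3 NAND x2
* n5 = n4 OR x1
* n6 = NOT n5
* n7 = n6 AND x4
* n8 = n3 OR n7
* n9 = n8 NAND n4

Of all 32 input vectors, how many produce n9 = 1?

28

n9 = n8 NAND n4 must be 1, so at least one of n8, n4 is 0.
Enumerating the 32 input combinations, 28 give n9 = 1 and 4 give n9 = 0.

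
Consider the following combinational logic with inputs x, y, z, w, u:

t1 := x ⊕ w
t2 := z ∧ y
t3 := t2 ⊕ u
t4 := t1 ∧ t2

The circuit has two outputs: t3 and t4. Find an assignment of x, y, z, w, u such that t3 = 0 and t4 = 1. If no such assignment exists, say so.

Check with x=0, y=1, z=1, w=1, u=1:
t1 = x ⊕ w = 0 ⊕ 1 = 1
t2 = z ∧ y = 1 ∧ 1 = 1
t3 = t2 ⊕ u = 1 ⊕ 1 = 0
t4 = t1 ∧ t2 = 1 ∧ 1 = 1
So t3 = 0 and t4 = 1.

x=0, y=1, z=1, w=1, u=1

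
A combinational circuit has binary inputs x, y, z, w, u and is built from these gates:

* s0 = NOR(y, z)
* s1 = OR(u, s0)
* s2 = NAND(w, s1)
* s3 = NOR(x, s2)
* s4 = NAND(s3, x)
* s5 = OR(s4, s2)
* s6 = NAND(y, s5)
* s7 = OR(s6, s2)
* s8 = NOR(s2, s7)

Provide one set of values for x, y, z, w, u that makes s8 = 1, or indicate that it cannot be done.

Check with x=0, y=1, z=0, w=1, u=1:
s0 = NOR(y, z) = NOR(1, 0) = 0
s1 = OR(u, s0) = OR(1, 0) = 1
s2 = NAND(w, s1) = NAND(1, 1) = 0
s3 = NOR(x, s2) = NOR(0, 0) = 1
s4 = NAND(s3, x) = NAND(1, 0) = 1
s5 = OR(s4, s2) = OR(1, 0) = 1
s6 = NAND(y, s5) = NAND(1, 1) = 0
s7 = OR(s6, s2) = OR(0, 0) = 0
s8 = NOR(s2, s7) = NOR(0, 0) = 1
So s8 = 1 as required.

x=0, y=1, z=0, w=1, u=1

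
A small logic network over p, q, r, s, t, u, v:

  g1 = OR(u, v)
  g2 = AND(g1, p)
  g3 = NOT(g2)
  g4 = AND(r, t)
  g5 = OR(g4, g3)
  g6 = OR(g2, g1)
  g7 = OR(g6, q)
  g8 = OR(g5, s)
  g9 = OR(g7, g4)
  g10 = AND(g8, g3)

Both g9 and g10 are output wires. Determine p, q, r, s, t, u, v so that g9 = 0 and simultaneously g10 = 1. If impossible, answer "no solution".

Check with p=1, q=0, r=0, s=0, t=1, u=0, v=0:
g1 = OR(u, v) = OR(0, 0) = 0
g2 = AND(g1, p) = AND(0, 1) = 0
g3 = NOT(g2) = NOT 0 = 1
g4 = AND(r, t) = AND(0, 1) = 0
g5 = OR(g4, g3) = OR(0, 1) = 1
g6 = OR(g2, g1) = OR(0, 0) = 0
g7 = OR(g6, q) = OR(0, 0) = 0
g8 = OR(g5, s) = OR(1, 0) = 1
g9 = OR(g7, g4) = OR(0, 0) = 0
g10 = AND(g8, g3) = AND(1, 1) = 1
So g9 = 0 and g10 = 1.

p=1, q=0, r=0, s=0, t=1, u=0, v=0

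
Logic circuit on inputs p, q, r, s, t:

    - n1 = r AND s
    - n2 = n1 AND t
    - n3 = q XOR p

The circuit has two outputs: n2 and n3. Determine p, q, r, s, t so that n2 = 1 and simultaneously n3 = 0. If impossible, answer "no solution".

Check with p=0, q=0, r=1, s=1, t=1:
n1 = r AND s = 1 AND 1 = 1
n2 = n1 AND t = 1 AND 1 = 1
n3 = q XOR p = 0 XOR 0 = 0
So n2 = 1 and n3 = 0.

p=0, q=0, r=1, s=1, t=1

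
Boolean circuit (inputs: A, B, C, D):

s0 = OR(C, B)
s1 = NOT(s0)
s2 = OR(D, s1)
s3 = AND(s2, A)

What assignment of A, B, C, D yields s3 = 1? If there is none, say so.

A=1, B=1, C=0, D=1

s3 = AND(s2, A) must be 1, so both s2 = 1 and A = 1.
Check with A=1, B=1, C=0, D=1:
s0 = OR(C, B) = OR(0, 1) = 1
s1 = NOT(s0) = NOT 1 = 0
s2 = OR(D, s1) = OR(1, 0) = 1
s3 = AND(s2, A) = AND(1, 1) = 1
So s3 = 1 as required.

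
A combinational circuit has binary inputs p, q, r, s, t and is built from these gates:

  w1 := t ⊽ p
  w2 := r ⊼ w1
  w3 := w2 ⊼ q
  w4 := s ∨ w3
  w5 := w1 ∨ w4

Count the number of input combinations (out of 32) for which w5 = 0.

w5 = w1 ∨ w4 must be 0, so both w1 = 0 and w4 = 0.
w1 = t ⊽ p must be 0, so at least one of t, p is 1.
Satisfying assignments:
  p=0, q=1, r=0, s=0, t=1
  p=0, q=1, r=1, s=0, t=1
  p=1, q=1, r=0, s=0, t=0
  p=1, q=1, r=0, s=0, t=1
  p=1, q=1, r=1, s=0, t=0
  p=1, q=1, r=1, s=0, t=1

6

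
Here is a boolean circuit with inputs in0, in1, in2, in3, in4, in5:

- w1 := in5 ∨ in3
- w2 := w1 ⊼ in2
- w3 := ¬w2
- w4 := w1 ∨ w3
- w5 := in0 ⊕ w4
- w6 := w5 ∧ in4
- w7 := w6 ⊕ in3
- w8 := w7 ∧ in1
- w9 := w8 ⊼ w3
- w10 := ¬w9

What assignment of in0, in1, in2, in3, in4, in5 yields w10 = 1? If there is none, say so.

w10 = ¬w9 must be 1, so w9 = 0.
w9 = w8 ⊼ w3 must be 0, so both w8 = 1 and w3 = 1.
w8 = w7 ∧ in1 must be 1, so both w7 = 1 and in1 = 1.
Check with in0=1, in1=1, in2=1, in3=1, in4=1, in5=0:
w1 = in5 ∨ in3 = 0 ∨ 1 = 1
w2 = w1 ⊼ in2 = 1 ⊼ 1 = 0
w3 = ¬w2 = ¬0 = 1
w4 = w1 ∨ w3 = 1 ∨ 1 = 1
w5 = in0 ⊕ w4 = 1 ⊕ 1 = 0
w6 = w5 ∧ in4 = 0 ∧ 1 = 0
w7 = w6 ⊕ in3 = 0 ⊕ 1 = 1
w8 = w7 ∧ in1 = 1 ∧ 1 = 1
w9 = w8 ⊼ w3 = 1 ⊼ 1 = 0
w10 = ¬w9 = ¬0 = 1
So w10 = 1 as required.

in0=1, in1=1, in2=1, in3=1, in4=1, in5=0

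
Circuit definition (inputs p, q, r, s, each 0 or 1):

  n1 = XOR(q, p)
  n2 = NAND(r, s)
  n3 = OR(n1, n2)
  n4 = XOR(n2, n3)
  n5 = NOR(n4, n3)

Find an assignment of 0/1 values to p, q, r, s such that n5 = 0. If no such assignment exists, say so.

p=1 q=1 r=0 s=0

n5 = NOR(n4, n3) must be 0, so at least one of n4, n3 is 1.
Check with p=1 q=1 r=0 s=0:
n1 = XOR(q, p) = XOR(1, 1) = 0
n2 = NAND(r, s) = NAND(0, 0) = 1
n3 = OR(n1, n2) = OR(0, 1) = 1
n4 = XOR(n2, n3) = XOR(1, 1) = 0
n5 = NOR(n4, n3) = NOR(0, 1) = 0
So n5 = 0 as required.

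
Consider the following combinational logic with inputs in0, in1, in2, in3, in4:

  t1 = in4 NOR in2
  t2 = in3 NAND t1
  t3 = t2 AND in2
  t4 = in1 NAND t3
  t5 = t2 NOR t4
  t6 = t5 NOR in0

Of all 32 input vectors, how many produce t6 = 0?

16

t6 = t5 NOR in0 must be 0, so at least one of t5, in0 is 1.
Enumerating the 32 input combinations, 16 give t6 = 0 and 16 give t6 = 1.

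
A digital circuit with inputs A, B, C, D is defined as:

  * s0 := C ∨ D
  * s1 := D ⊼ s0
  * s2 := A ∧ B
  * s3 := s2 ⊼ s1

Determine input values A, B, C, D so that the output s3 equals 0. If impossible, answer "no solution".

Check with A=1 B=1 C=0 D=0:
s0 = C ∨ D = 0 ∨ 0 = 0
s1 = D ⊼ s0 = 0 ⊼ 0 = 1
s2 = A ∧ B = 1 ∧ 1 = 1
s3 = s2 ⊼ s1 = 1 ⊼ 1 = 0
So s3 = 0 as required.

A=1 B=1 C=0 D=0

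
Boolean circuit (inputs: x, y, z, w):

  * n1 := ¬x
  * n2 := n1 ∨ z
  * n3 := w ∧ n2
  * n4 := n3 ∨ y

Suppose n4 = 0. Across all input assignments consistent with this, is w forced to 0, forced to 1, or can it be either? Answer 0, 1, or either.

either

Both values of w occur among assignments with n4 = 0:
  w=0: x=0, y=0, z=0, w=0
  w=1: x=1, y=0, z=0, w=1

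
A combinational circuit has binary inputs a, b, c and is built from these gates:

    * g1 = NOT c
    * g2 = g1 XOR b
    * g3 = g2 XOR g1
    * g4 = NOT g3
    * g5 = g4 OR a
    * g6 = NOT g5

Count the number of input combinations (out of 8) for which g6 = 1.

g6 = NOT g5 must be 1, so g5 = 0.
g5 = g4 OR a must be 0, so both g4 = 0 and a = 0.
g4 = NOT g3 must be 0, so g3 = 1.
Enumerating the 8 input combinations, 2 give g6 = 1 and 6 give g6 = 0.

2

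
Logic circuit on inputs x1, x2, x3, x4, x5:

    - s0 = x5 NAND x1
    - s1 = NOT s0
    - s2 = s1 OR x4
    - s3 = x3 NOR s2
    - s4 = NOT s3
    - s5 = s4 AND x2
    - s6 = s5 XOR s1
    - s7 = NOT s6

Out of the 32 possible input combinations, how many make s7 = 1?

s7 = NOT s6 must be 1, so s6 = 0.
s6 = s5 XOR s1 must be 0, so s5 and s1 are equal.
Enumerating the 32 input combinations, 19 give s7 = 1 and 13 give s7 = 0.

19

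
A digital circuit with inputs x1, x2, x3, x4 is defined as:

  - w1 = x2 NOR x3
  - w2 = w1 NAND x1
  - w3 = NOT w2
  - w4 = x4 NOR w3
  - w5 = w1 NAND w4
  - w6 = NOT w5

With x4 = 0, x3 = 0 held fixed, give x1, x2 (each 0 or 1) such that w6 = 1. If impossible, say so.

w6 = NOT w5 must be 1, so w5 = 0.
Check with x4 = 0, x3 = 0 and x1=0, x2=0:
w1 = x2 NOR x3 = 0 NOR 0 = 1
w2 = w1 NAND x1 = 1 NAND 0 = 1
w3 = NOT w2 = NOT 1 = 0
w4 = x4 NOR w3 = 0 NOR 0 = 1
w5 = w1 NAND w4 = 1 NAND 1 = 0
w6 = NOT w5 = NOT 0 = 1
So w6 = 1.

x1=0, x2=0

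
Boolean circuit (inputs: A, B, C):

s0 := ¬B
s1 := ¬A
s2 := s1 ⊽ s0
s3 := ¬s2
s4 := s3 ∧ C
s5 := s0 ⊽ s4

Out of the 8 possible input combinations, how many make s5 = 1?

3

s5 = s0 ⊽ s4 must be 1, so both s0 = 0 and s4 = 0.
s0 = ¬B must be 0, so B = 1.
Satisfying assignments:
  A=0, B=1, C=0
  A=1, B=1, C=0
  A=1, B=1, C=1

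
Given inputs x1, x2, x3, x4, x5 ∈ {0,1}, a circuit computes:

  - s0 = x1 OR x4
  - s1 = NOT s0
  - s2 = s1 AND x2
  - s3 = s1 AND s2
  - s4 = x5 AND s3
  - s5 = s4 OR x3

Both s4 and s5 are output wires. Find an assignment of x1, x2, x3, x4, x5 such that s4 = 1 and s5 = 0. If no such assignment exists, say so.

Across all 32 input combinations, none give both s4 = 1 and s5 = 0.

no solution exists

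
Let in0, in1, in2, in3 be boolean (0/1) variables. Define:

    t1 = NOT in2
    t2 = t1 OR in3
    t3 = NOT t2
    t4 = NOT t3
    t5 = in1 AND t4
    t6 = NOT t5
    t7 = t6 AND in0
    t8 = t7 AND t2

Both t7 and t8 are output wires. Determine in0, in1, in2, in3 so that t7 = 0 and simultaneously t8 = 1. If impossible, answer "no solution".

no solution exists

Across all 16 input combinations, none give both t7 = 0 and t8 = 1.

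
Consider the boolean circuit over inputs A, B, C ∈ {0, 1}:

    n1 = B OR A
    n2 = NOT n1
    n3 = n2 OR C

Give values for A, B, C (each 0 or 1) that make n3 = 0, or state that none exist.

n3 = n2 OR C must be 0, so both n2 = 0 and C = 0.
n2 = NOT n1 must be 0, so n1 = 1.
n1 = B OR A must be 1, so at least one of B, A is 1.
Check with A=1, B=1, C=0:
n1 = B OR A = 1 OR 1 = 1
n2 = NOT n1 = NOT 1 = 0
n3 = n2 OR C = 0 OR 0 = 0
So n3 = 0 as required.

A=1, B=1, C=0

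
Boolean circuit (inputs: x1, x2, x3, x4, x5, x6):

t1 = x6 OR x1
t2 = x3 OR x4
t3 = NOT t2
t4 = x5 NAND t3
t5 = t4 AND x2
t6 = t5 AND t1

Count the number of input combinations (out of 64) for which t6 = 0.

43

t6 = t5 AND t1 must be 0, so at least one of t5, t1 is 0.
Enumerating the 64 input combinations, 43 give t6 = 0 and 21 give t6 = 1.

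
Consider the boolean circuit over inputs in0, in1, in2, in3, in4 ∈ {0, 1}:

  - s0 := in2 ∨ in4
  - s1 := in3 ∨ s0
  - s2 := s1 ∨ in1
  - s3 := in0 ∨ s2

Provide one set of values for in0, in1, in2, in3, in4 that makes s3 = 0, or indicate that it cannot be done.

Check with in0=0, in1=0, in2=0, in3=0, in4=0:
s0 = in2 ∨ in4 = 0 ∨ 0 = 0
s1 = in3 ∨ s0 = 0 ∨ 0 = 0
s2 = s1 ∨ in1 = 0 ∨ 0 = 0
s3 = in0 ∨ s2 = 0 ∨ 0 = 0
So s3 = 0 as required.

in0=0, in1=0, in2=0, in3=0, in4=0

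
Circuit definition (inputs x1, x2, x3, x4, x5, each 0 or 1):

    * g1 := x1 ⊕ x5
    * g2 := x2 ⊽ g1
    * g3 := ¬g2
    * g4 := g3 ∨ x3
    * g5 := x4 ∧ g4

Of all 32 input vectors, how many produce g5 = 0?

18

g5 = x4 ∧ g4 must be 0, so at least one of x4, g4 is 0.
Enumerating the 32 input combinations, 18 give g5 = 0 and 14 give g5 = 1.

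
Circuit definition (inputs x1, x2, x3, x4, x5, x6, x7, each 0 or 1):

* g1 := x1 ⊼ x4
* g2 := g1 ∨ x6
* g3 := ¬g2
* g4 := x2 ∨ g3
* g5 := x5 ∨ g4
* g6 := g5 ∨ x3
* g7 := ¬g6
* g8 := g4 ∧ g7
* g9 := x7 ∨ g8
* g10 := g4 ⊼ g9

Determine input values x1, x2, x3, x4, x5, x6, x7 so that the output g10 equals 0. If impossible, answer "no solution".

x1=1 x2=1 x3=0 x4=0 x5=0 x6=1 x7=1

g10 = g4 ⊼ g9 must be 0, so both g4 = 1 and g9 = 1.
Check with x1=1 x2=1 x3=0 x4=0 x5=0 x6=1 x7=1:
g1 = x1 ⊼ x4 = 1 ⊼ 0 = 1
g2 = g1 ∨ x6 = 1 ∨ 1 = 1
g3 = ¬g2 = ¬1 = 0
g4 = x2 ∨ g3 = 1 ∨ 0 = 1
g5 = x5 ∨ g4 = 0 ∨ 1 = 1
g6 = g5 ∨ x3 = 1 ∨ 0 = 1
g7 = ¬g6 = ¬1 = 0
g8 = g4 ∧ g7 = 1 ∧ 0 = 0
g9 = x7 ∨ g8 = 1 ∨ 0 = 1
g10 = g4 ⊼ g9 = 1 ⊼ 1 = 0
So g10 = 0 as required.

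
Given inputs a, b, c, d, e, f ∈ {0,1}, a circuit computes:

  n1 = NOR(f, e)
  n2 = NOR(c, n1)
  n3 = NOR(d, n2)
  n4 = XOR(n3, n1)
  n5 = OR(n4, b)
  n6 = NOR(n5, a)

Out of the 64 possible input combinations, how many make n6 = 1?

11

n6 = NOR(n5, a) must be 1, so both n5 = 0 and a = 0.
n5 = OR(n4, b) must be 0, so both n4 = 0 and b = 0.
n4 = XOR(n3, n1) must be 0, so n3 and n1 are equal.
Enumerating the 64 input combinations, 11 give n6 = 1 and 53 give n6 = 0.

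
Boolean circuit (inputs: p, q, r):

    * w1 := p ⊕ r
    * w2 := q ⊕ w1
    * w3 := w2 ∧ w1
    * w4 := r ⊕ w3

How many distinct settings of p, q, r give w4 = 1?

4

w4 = r ⊕ w3 must be 1, so r and w3 differ.
Satisfying assignments:
  p=0, q=1, r=1
  p=1, q=0, r=0
  p=1, q=0, r=1
  p=1, q=1, r=1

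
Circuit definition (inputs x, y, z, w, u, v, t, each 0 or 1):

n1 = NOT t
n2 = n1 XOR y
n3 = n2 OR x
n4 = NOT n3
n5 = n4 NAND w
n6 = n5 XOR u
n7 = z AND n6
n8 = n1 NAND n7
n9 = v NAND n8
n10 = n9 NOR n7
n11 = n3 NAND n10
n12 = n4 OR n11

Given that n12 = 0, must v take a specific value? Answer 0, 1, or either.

1

n12 = n4 OR n11 must be 0, so both n4 = 0 and n11 = 0.
n4 = NOT n3 must be 0, so n3 = 1.
Every assignment with n12 = 0 has v = 1; there are 36 such assignment(s).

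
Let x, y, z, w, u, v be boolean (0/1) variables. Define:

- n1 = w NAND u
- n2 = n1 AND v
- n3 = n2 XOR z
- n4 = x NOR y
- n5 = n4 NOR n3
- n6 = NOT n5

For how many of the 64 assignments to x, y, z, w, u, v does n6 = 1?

40

n6 = NOT n5 must be 1, so n5 = 0.
n5 = n4 NOR n3 must be 0, so at least one of n4, n3 is 1.
Enumerating the 64 input combinations, 40 give n6 = 1 and 24 give n6 = 0.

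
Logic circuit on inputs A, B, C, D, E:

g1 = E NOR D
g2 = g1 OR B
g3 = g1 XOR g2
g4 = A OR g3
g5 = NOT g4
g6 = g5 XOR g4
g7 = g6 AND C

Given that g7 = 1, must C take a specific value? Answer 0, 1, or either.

g7 = g6 AND C must be 1, so both g6 = 1 and C = 1.
g6 = g5 XOR g4 must be 1, so g5 and g4 differ.
Every assignment with g7 = 1 has C = 1; there are 16 such assignment(s).

1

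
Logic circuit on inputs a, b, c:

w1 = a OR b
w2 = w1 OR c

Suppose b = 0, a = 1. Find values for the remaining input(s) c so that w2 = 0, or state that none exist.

no solution exists

With b = 0, a = 1 fixed, none of the 2 settings of c give w2 = 0.
For example, with c=0:
w1 = a OR b = 1 OR 0 = 1
w2 = w1 OR c = 1 OR 0 = 1
giving w2 = 1 ≠ 0.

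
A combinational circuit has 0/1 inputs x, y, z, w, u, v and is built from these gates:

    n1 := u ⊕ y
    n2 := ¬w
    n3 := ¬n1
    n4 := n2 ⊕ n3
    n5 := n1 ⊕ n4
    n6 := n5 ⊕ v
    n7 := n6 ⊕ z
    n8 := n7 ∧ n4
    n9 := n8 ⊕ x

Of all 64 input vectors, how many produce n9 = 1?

32

n9 = n8 ⊕ x must be 1, so n8 and x differ.
Enumerating the 64 input combinations, 32 give n9 = 1 and 32 give n9 = 0.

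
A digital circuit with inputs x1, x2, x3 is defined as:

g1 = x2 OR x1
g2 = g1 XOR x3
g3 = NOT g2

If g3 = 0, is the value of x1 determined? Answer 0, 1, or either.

Both values of x1 occur among assignments with g3 = 0:
  x1=0: x1=0, x2=0, x3=1
  x1=1: x1=1, x2=0, x3=0

either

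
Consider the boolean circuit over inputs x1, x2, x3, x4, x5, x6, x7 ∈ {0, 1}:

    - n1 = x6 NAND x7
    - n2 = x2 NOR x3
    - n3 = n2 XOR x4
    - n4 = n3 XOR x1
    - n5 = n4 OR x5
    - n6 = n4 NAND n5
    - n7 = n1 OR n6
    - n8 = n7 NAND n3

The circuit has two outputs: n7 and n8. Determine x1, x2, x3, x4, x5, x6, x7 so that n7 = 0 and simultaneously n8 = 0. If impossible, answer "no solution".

no solution exists

Across all 128 input combinations, none give both n7 = 0 and n8 = 0.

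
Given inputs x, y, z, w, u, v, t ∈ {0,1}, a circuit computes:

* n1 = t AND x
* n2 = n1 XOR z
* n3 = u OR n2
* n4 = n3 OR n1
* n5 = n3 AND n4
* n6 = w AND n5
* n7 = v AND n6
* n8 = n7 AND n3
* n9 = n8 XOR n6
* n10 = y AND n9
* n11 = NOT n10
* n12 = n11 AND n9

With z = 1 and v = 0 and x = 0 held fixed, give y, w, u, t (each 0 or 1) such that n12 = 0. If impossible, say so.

n12 = n11 AND n9 must be 0, so at least one of n11, n9 is 0.
Check with z = 1 and v = 0 and x = 0 and y=1, w=0, u=1, t=1:
n1 = t AND x = 1 AND 0 = 0
n2 = n1 XOR z = 0 XOR 1 = 1
n3 = u OR n2 = 1 OR 1 = 1
n4 = n3 OR n1 = 1 OR 0 = 1
n5 = n3 AND n4 = 1 AND 1 = 1
n6 = w AND n5 = 0 AND 1 = 0
n7 = v AND n6 = 0 AND 0 = 0
n8 = n7 AND n3 = 0 AND 1 = 0
n9 = n8 XOR n6 = 0 XOR 0 = 0
n10 = y AND n9 = 1 AND 0 = 0
n11 = NOT n10 = NOT 0 = 1
n12 = n11 AND n9 = 1 AND 0 = 0
So n12 = 0.

y=1, w=0, u=1, t=1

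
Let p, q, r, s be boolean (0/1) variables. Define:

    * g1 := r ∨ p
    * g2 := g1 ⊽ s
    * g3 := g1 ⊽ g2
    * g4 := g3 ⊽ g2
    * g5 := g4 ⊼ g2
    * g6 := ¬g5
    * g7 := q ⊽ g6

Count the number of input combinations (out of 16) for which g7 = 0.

8

g7 = q ⊽ g6 must be 0, so at least one of q, g6 is 1.
Enumerating the 16 input combinations, 8 give g7 = 0 and 8 give g7 = 1.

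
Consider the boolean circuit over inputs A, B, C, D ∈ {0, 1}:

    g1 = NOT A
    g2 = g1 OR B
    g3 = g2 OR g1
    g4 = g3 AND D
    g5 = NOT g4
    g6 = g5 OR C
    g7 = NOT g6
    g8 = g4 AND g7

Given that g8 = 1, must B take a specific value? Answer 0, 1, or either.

Both values of B occur among assignments with g8 = 1:
  B=0: A=0, B=0, C=0, D=1
  B=1: A=0, B=1, C=0, D=1

either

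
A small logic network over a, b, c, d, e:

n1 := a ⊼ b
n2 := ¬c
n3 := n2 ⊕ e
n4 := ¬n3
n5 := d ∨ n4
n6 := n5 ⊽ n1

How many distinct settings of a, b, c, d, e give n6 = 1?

2

n6 = n5 ⊽ n1 must be 1, so both n5 = 0 and n1 = 0.
Satisfying assignments:
  a=1, b=1, c=0, d=0, e=0
  a=1, b=1, c=1, d=0, e=1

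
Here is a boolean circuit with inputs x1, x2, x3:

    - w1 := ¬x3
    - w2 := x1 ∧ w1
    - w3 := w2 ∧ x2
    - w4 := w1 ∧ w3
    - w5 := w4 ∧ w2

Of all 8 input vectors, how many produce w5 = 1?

1

w5 = w4 ∧ w2 must be 1, so both w4 = 1 and w2 = 1.
w4 = w1 ∧ w3 must be 1, so both w1 = 1 and w3 = 1.
Enumerating the 8 input combinations, 1 give w5 = 1 and 7 give w5 = 0.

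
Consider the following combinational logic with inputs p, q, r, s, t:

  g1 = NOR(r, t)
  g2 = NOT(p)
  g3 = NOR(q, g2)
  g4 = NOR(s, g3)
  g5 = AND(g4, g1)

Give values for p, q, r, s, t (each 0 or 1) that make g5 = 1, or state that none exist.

p=0, q=1, r=0, s=0, t=0

g5 = AND(g4, g1) must be 1, so both g4 = 1 and g1 = 1.
Check with p=0, q=1, r=0, s=0, t=0:
g1 = NOR(r, t) = NOR(0, 0) = 1
g2 = NOT(p) = NOT 0 = 1
g3 = NOR(q, g2) = NOR(1, 1) = 0
g4 = NOR(s, g3) = NOR(0, 0) = 1
g5 = AND(g4, g1) = AND(1, 1) = 1
So g5 = 1 as required.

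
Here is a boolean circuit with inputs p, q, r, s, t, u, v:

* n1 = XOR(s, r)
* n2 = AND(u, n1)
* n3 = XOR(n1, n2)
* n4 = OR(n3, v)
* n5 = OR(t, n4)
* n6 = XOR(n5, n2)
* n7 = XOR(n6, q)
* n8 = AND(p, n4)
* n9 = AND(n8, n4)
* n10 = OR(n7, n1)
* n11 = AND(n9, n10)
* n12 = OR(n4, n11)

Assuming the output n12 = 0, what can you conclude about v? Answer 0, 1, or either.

0

n12 = OR(n4, n11) must be 0, so both n4 = 0 and n11 = 0.
Every assignment with n12 = 0 has v = 0; there are 48 such assignment(s).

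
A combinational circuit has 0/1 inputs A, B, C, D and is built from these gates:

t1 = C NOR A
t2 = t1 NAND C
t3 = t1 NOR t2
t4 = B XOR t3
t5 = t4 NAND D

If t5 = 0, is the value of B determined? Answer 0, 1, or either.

1

t5 = t4 NAND D must be 0, so both t4 = 1 and D = 1.
t4 = B XOR t3 must be 1, so B and t3 differ.
Every assignment with t5 = 0 has B = 1; there are 4 such assignment(s).
  A=0, B=1, C=0, D=1
  A=0, B=1, C=1, D=1
  A=1, B=1, C=0, D=1
  A=1, B=1, C=1, D=1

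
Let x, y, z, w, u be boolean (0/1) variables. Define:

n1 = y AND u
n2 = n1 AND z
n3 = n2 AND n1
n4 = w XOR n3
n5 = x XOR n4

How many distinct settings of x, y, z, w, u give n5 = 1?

n5 = x XOR n4 must be 1, so x and n4 differ.
Enumerating the 32 input combinations, 16 give n5 = 1 and 16 give n5 = 0.

16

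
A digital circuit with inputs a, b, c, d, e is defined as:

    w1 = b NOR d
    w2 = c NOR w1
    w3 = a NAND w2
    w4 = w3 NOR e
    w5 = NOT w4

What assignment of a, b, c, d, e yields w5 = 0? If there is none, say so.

a=1, b=1, c=0, d=0, e=0

Check with a=1, b=1, c=0, d=0, e=0:
w1 = b NOR d = 1 NOR 0 = 0
w2 = c NOR w1 = 0 NOR 0 = 1
w3 = a NAND w2 = 1 NAND 1 = 0
w4 = w3 NOR e = 0 NOR 0 = 1
w5 = NOT w4 = NOT 1 = 0
So w5 = 0 as required.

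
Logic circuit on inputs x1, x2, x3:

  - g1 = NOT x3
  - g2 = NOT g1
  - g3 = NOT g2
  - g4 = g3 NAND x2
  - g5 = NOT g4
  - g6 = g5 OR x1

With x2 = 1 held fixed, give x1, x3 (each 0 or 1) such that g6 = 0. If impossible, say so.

g6 = g5 OR x1 must be 0, so both g5 = 0 and x1 = 0.
g5 = NOT g4 must be 0, so g4 = 1.
Check with x2 = 1 and x1=0, x3=1:
g1 = NOT x3 = NOT 1 = 0
g2 = NOT g1 = NOT 0 = 1
g3 = NOT g2 = NOT 1 = 0
g4 = g3 NAND x2 = 0 NAND 1 = 1
g5 = NOT g4 = NOT 1 = 0
g6 = g5 OR x1 = 0 OR 0 = 0
So g6 = 0.

x1=0, x3=1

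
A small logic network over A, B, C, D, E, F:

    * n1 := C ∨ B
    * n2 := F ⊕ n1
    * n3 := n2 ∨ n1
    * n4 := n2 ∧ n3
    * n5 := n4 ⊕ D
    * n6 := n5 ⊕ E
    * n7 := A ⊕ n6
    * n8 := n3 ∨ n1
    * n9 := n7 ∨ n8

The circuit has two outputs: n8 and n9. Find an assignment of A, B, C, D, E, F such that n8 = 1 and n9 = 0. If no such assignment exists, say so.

no solution exists

Across all 64 input combinations, none give both n8 = 1 and n9 = 0.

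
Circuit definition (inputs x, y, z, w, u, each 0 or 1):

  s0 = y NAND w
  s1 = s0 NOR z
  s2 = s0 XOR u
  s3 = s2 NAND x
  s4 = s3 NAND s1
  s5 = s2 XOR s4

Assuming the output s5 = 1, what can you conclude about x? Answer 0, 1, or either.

Both values of x occur among assignments with s5 = 1:
  x=0: x=0, y=0, z=0, w=0, u=1
  x=1: x=1, y=0, z=0, w=0, u=1

either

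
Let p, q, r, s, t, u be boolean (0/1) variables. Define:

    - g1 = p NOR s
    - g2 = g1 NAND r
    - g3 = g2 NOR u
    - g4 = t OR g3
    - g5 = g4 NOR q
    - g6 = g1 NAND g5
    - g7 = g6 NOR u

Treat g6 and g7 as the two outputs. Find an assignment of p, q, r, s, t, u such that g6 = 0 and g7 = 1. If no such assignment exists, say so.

p=0, q=0, r=0, s=0, t=0, u=0

Check with p=0, q=0, r=0, s=0, t=0, u=0:
g1 = p NOR s = 0 NOR 0 = 1
g2 = g1 NAND r = 1 NAND 0 = 1
g3 = g2 NOR u = 1 NOR 0 = 0
g4 = t OR g3 = 0 OR 0 = 0
g5 = g4 NOR q = 0 NOR 0 = 1
g6 = g1 NAND g5 = 1 NAND 1 = 0
g7 = g6 NOR u = 0 NOR 0 = 1
So g6 = 0 and g7 = 1.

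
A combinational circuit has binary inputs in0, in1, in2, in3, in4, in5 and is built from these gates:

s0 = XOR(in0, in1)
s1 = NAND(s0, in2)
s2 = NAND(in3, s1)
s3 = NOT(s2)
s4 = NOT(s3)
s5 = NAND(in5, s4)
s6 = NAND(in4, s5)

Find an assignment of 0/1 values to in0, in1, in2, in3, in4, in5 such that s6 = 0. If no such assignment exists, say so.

Check with in0=0, in1=0, in2=0, in3=1, in4=1, in5=0:
s0 = XOR(in0, in1) = XOR(0, 0) = 0
s1 = NAND(s0, in2) = NAND(0, 0) = 1
s2 = NAND(in3, s1) = NAND(1, 1) = 0
s3 = NOT(s2) = NOT 0 = 1
s4 = NOT(s3) = NOT 1 = 0
s5 = NAND(in5, s4) = NAND(0, 0) = 1
s6 = NAND(in4, s5) = NAND(1, 1) = 0
So s6 = 0 as required.

in0=0, in1=0, in2=0, in3=1, in4=1, in5=0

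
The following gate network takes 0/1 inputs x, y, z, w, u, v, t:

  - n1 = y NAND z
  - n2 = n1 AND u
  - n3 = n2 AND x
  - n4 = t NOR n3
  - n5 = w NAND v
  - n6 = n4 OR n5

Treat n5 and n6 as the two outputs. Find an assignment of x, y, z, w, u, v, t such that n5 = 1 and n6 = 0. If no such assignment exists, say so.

Across all 128 input combinations, none give both n5 = 1 and n6 = 0.

no solution exists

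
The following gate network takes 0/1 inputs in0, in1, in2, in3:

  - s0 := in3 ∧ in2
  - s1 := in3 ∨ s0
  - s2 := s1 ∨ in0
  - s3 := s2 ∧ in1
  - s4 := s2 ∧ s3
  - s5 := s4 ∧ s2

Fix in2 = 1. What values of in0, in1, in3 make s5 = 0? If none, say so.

in0=0, in1=1, in3=0

s5 = s4 ∧ s2 must be 0, so at least one of s4, s2 is 0.
Check with in2 = 1 and in0=0, in1=1, in3=0:
s0 = in3 ∧ in2 = 0 ∧ 1 = 0
s1 = in3 ∨ s0 = 0 ∨ 0 = 0
s2 = s1 ∨ in0 = 0 ∨ 0 = 0
s3 = s2 ∧ in1 = 0 ∧ 1 = 0
s4 = s2 ∧ s3 = 0 ∧ 0 = 0
s5 = s4 ∧ s2 = 0 ∧ 0 = 0
So s5 = 0.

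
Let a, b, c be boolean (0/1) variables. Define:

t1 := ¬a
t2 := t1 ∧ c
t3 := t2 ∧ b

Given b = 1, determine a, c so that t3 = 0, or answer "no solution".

t3 = t2 ∧ b must be 0, so at least one of t2, b is 0.
Check with b = 1 and a=1, c=1:
t1 = ¬a = ¬1 = 0
t2 = t1 ∧ c = 0 ∧ 1 = 0
t3 = t2 ∧ b = 0 ∧ 1 = 0
So t3 = 0.

a=1, c=1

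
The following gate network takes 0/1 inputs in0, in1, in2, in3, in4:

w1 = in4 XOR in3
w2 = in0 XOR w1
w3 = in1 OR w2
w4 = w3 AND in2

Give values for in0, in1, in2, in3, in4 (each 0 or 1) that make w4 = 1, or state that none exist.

w4 = w3 AND in2 must be 1, so both w3 = 1 and in2 = 1.
w3 = in1 OR w2 must be 1, so at least one of in1, w2 is 1.
Check with in0=0 in1=0 in2=1 in3=0 in4=1:
w1 = in4 XOR in3 = 1 XOR 0 = 1
w2 = in0 XOR w1 = 0 XOR 1 = 1
w3 = in1 OR w2 = 0 OR 1 = 1
w4 = w3 AND in2 = 1 AND 1 = 1
So w4 = 1 as required.

in0=0 in1=0 in2=1 in3=0 in4=1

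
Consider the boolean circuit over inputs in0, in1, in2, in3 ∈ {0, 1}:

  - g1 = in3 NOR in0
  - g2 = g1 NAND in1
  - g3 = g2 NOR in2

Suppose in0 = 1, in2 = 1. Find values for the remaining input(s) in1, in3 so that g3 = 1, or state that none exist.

no solution exists

With in0 = 1, in2 = 1 fixed, none of the 4 settings of in1, in3 give g3 = 1.
For example, with in1=1, in3=1:
g1 = in3 NOR in0 = 1 NOR 1 = 0
g2 = g1 NAND in1 = 0 NAND 1 = 1
g3 = g2 NOR in2 = 1 NOR 1 = 0
giving g3 = 0 ≠ 1.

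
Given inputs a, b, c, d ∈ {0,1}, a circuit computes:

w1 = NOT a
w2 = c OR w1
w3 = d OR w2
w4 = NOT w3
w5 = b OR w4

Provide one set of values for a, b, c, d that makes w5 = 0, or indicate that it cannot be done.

a=0, b=0, c=1, d=1

w5 = b OR w4 must be 0, so both b = 0 and w4 = 0.
Check with a=0, b=0, c=1, d=1:
w1 = NOT a = NOT 0 = 1
w2 = c OR w1 = 1 OR 1 = 1
w3 = d OR w2 = 1 OR 1 = 1
w4 = NOT w3 = NOT 1 = 0
w5 = b OR w4 = 0 OR 0 = 0
So w5 = 0 as required.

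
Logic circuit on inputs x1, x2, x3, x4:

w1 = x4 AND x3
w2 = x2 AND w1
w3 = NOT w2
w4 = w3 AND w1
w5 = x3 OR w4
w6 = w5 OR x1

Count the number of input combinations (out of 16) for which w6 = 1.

12

w6 = w5 OR x1 must be 1, so at least one of w5, x1 is 1.
Enumerating the 16 input combinations, 12 give w6 = 1 and 4 give w6 = 0.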